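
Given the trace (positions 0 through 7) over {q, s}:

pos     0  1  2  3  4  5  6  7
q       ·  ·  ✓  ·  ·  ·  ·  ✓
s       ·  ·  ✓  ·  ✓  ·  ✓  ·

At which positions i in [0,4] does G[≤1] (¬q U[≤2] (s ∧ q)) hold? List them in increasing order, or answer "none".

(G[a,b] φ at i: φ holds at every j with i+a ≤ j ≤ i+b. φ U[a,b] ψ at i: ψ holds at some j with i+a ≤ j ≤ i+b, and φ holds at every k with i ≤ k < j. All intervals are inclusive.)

0, 1

Evaluate at each i in [0,4]:
  i=0: ✓ (all of [0,1])
  i=1: ✓ (all of [1,2])
  i=2: ✗ (fails at j=3)
  i=3: ✗ (fails at j=3)
  i=4: ✗ (fails at j=4)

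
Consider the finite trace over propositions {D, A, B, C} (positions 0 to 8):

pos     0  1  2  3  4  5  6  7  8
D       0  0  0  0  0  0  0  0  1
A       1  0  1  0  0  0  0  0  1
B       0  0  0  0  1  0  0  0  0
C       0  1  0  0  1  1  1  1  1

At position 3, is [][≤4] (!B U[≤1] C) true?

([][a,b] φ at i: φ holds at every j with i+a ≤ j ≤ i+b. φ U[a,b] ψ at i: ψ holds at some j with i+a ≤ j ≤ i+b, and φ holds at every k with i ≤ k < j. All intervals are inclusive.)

Check (!B U[≤1] C) at every j in [3,7]:
  j=3: holds
  j=4: holds
  j=5: holds
  j=6: holds
  j=7: holds
All positions satisfy it → formula holds.

True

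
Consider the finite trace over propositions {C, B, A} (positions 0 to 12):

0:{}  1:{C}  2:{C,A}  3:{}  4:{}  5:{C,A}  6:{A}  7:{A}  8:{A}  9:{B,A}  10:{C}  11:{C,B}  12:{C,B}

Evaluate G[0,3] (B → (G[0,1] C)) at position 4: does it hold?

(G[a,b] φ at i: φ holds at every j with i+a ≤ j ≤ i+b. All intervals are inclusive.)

Holds

Check (B → (G[0,1] C)) at every j in [4,7]:
  j=4: antecedent false → ✓
  j=5: antecedent false → ✓
  j=6: antecedent false → ✓
  j=7: antecedent false → ✓
All positions satisfy it → formula holds.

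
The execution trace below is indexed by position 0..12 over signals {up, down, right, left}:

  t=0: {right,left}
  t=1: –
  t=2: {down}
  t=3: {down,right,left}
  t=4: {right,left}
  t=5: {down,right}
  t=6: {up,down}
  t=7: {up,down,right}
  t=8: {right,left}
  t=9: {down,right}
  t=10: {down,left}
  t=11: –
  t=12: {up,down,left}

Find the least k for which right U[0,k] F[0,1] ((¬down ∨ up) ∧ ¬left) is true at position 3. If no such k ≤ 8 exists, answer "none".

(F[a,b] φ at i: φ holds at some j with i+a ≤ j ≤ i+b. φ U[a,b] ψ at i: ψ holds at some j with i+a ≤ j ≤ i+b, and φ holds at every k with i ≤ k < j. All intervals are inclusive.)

Need earliest j ≥ 3 with F[0,1] ((¬down ∨ up) ∧ ¬left), and right at every k in [3,j-1].
  j=3: rhs fails.
  j=4: rhs fails.
  j=5: rhs holds; lhs holds on [3,4]. k = 2.

2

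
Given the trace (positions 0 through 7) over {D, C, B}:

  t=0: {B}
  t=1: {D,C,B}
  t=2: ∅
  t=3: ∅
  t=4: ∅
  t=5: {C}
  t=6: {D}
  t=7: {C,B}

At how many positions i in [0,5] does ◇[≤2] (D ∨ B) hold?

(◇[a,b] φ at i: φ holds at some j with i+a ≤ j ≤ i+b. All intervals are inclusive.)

Evaluate at each i in [0,5]:
  i=0: ✓ (witness j=0)
  i=1: ✓ (witness j=1)
  i=2: ✗ (none in [2,4])
  i=3: ✗ (none in [3,5])
  i=4: ✓ (witness j=6)
  i=5: ✓ (witness j=6)
Positions where it holds: {0, 1, 4, 5} → 4.

4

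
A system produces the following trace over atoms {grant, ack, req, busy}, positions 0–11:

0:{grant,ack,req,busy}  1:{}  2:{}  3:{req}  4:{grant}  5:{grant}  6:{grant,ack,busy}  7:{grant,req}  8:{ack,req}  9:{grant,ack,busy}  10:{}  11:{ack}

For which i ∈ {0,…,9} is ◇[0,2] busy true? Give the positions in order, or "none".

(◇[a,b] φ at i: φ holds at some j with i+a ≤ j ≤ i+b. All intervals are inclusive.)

Evaluate at each i in [0,9]:
  i=0: ✓ (witness j=0)
  i=1: ✗ (none in [1,3])
  i=2: ✗ (none in [2,4])
  i=3: ✗ (none in [3,5])
  i=4: ✓ (witness j=6)
  i=5: ✓ (witness j=6)
  i=6: ✓ (witness j=6)
  i=7: ✓ (witness j=9)
  i=8: ✓ (witness j=9)
  i=9: ✓ (witness j=9)

0, 4, 5, 6, 7, 8, 9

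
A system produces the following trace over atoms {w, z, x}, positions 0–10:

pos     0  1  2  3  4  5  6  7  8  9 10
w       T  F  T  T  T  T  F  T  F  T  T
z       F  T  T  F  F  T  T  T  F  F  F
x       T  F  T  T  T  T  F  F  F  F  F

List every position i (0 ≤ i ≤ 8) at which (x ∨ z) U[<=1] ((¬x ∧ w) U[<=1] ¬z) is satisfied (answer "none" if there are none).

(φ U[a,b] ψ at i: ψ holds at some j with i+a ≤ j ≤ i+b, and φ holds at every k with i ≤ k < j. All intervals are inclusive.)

Evaluate at each i in [0,8]:
  i=0: ✓ (rhs at j=0)
  i=1: ✗ (no rhs in [1,2])
  i=2: ✓ (rhs at j=3; lhs holds on [2,2])
  i=3: ✓ (rhs at j=3)
  i=4: ✓ (rhs at j=4)
  i=5: ✗ (no rhs in [5,6])
  i=6: ✓ (rhs at j=7; lhs holds on [6,6])
  i=7: ✓ (rhs at j=7)
  i=8: ✓ (rhs at j=8)

0, 2, 3, 4, 6, 7, 8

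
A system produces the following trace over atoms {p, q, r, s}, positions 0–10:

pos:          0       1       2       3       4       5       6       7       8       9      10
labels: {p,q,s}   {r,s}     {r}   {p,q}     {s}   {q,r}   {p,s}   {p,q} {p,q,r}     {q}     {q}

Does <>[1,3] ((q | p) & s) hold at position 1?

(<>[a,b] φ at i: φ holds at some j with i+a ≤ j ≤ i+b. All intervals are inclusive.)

Check ((q | p) & s) at each j in [2,4]:
  j=2: false
  j=3: false
  j=4: false
No position in the window satisfies it → formula fails.

False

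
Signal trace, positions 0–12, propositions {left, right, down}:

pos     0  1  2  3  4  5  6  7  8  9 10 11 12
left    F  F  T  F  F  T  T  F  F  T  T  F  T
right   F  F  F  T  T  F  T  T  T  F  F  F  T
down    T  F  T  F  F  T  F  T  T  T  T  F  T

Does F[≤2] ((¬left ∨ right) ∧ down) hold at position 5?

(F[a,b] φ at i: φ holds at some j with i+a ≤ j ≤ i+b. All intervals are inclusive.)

Check ((¬left ∨ right) ∧ down) at each j in [5,7]:
  j=5: false
  j=6: false
  j=7: true
Found at j=7 → formula holds.

Holds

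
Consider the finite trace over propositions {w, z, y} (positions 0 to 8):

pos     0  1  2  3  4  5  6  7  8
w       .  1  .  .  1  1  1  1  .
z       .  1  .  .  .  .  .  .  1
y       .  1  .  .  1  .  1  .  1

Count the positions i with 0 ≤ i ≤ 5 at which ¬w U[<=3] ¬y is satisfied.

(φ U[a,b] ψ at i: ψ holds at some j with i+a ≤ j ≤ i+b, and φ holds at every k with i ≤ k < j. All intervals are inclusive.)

4

Evaluate at each i in [0,5]:
  i=0: ✓ (rhs at j=0)
  i=1: ✗ (lhs fails at k=1 before rhs at j=2)
  i=2: ✓ (rhs at j=2)
  i=3: ✓ (rhs at j=3)
  i=4: ✗ (lhs fails at k=4 before rhs at j=5)
  i=5: ✓ (rhs at j=5)
Positions where it holds: {0, 2, 3, 5} → 4.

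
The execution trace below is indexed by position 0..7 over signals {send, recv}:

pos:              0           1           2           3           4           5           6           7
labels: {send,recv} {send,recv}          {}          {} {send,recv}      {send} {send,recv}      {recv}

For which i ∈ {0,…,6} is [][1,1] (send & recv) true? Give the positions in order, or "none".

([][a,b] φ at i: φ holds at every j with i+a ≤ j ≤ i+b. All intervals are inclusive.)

Evaluate at each i in [0,6]:
  i=0: ✓ (all of [1,1])
  i=1: ✗ (fails at j=2)
  i=2: ✗ (fails at j=3)
  i=3: ✓ (all of [4,4])
  i=4: ✗ (fails at j=5)
  i=5: ✓ (all of [6,6])
  i=6: ✗ (fails at j=7)

0, 3, 5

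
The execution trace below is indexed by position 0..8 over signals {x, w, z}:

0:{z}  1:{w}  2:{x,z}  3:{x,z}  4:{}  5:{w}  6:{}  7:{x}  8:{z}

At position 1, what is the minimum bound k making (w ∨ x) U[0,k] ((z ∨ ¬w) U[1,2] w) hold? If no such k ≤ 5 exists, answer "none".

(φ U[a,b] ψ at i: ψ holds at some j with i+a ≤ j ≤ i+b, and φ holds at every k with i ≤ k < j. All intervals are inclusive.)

Need earliest j ≥ 1 with ((z ∨ ¬w) U[1,2] w), and (w ∨ x) at every k in [1,j-1].
  j=1: rhs fails.
  j=2: rhs fails.
  j=3: rhs holds; lhs holds on [1,2]. k = 2.

2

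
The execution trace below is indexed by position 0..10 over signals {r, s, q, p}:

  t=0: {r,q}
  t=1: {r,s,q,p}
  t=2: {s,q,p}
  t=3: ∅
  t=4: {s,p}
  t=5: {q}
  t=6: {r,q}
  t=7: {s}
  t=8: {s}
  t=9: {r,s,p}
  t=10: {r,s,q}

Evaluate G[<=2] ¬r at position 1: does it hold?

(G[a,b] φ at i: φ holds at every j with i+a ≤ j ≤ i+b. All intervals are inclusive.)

False

Check ¬r at every j in [1,3]:
  j=1: false
  j=2: true
  j=3: true
Fails at j=1 → formula fails.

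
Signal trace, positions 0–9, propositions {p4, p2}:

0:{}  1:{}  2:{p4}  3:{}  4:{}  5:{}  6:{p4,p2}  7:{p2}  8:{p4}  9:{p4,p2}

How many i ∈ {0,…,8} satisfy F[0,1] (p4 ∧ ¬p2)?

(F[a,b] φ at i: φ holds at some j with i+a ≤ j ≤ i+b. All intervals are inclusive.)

Evaluate at each i in [0,8]:
  i=0: ✗ (none in [0,1])
  i=1: ✓ (witness j=2)
  i=2: ✓ (witness j=2)
  i=3: ✗ (none in [3,4])
  i=4: ✗ (none in [4,5])
  i=5: ✗ (none in [5,6])
  i=6: ✗ (none in [6,7])
  i=7: ✓ (witness j=8)
  i=8: ✓ (witness j=8)
Positions where it holds: {1, 2, 7, 8} → 4.

4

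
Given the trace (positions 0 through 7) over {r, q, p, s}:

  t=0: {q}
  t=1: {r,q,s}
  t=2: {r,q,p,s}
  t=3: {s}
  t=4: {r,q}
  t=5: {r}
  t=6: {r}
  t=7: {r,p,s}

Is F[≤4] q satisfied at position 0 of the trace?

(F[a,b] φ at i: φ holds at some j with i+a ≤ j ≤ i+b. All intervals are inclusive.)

Yes

Check q at each j in [0,4]:
  j=0: true
  j=1: true
  j=2: true
  j=3: false
  j=4: true
Found at j=0 → formula holds.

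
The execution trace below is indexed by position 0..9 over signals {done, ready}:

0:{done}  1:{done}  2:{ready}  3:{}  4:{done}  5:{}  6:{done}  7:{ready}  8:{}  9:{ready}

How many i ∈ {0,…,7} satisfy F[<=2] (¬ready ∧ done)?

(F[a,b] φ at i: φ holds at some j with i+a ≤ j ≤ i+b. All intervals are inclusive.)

7

Evaluate at each i in [0,7]:
  i=0: ✓ (witness j=0)
  i=1: ✓ (witness j=1)
  i=2: ✓ (witness j=4)
  i=3: ✓ (witness j=4)
  i=4: ✓ (witness j=4)
  i=5: ✓ (witness j=6)
  i=6: ✓ (witness j=6)
  i=7: ✗ (none in [7,9])
Positions where it holds: {0, 1, 2, 3, 4, 5, 6} → 7.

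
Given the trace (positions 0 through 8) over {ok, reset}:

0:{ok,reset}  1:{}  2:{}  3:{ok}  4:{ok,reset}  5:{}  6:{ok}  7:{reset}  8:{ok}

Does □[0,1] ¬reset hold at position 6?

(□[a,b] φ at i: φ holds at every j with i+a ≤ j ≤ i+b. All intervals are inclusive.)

False

Check ¬reset at every j in [6,7]:
  j=6: true
  j=7: false
Fails at j=7 → formula fails.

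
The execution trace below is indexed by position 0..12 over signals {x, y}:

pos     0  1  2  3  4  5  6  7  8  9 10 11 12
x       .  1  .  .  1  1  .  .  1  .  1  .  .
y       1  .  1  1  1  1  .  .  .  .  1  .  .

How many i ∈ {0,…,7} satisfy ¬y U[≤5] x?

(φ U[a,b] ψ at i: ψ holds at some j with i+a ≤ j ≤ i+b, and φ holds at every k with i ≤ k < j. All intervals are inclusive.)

5

Evaluate at each i in [0,7]:
  i=0: ✗ (lhs fails at k=0 before rhs at j=1)
  i=1: ✓ (rhs at j=1)
  i=2: ✗ (lhs fails at k=2 before rhs at j=4)
  i=3: ✗ (lhs fails at k=3 before rhs at j=4)
  i=4: ✓ (rhs at j=4)
  i=5: ✓ (rhs at j=5)
  i=6: ✓ (rhs at j=8; lhs holds on [6,7])
  i=7: ✓ (rhs at j=8; lhs holds on [7,7])
Positions where it holds: {1, 4, 5, 6, 7} → 5.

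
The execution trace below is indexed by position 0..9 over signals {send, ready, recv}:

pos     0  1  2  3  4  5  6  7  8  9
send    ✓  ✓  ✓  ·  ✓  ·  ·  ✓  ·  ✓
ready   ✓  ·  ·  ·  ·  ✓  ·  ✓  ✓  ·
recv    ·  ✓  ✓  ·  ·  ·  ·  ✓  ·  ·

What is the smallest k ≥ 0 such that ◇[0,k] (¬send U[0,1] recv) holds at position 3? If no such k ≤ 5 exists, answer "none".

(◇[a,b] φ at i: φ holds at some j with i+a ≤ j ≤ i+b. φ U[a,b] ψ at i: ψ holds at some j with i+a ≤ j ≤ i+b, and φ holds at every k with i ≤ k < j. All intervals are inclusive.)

3

Scan j = 3,4,… for (¬send U[0,1] recv):
  j=3: fails
  j=4: fails
  j=5: fails
  j=6: holds
First hit at j=6, so smallest k = 6-3 = 3.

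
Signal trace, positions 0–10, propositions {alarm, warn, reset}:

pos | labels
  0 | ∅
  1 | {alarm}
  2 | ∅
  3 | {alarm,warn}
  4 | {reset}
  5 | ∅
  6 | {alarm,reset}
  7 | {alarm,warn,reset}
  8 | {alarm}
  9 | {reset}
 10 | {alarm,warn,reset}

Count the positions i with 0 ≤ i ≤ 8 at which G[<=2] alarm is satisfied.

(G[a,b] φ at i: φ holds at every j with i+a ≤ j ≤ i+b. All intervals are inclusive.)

1

Evaluate at each i in [0,8]:
  i=0: ✗ (fails at j=0)
  i=1: ✗ (fails at j=2)
  i=2: ✗ (fails at j=2)
  i=3: ✗ (fails at j=4)
  i=4: ✗ (fails at j=4)
  i=5: ✗ (fails at j=5)
  i=6: ✓ (all of [6,8])
  i=7: ✗ (fails at j=9)
  i=8: ✗ (fails at j=9)
Positions where it holds: {6} → 1.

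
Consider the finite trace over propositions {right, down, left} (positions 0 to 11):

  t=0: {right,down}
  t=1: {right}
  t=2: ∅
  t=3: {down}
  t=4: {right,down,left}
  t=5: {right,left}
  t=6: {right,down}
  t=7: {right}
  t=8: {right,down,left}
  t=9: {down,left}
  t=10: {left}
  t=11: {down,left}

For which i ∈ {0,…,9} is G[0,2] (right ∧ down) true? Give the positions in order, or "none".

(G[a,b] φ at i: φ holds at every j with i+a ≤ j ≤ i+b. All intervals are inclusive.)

none

Evaluate at each i in [0,9]:
  i=0: ✗ (fails at j=1)
  i=1: ✗ (fails at j=1)
  i=2: ✗ (fails at j=2)
  i=3: ✗ (fails at j=3)
  i=4: ✗ (fails at j=5)
  i=5: ✗ (fails at j=5)
  i=6: ✗ (fails at j=7)
  i=7: ✗ (fails at j=7)
  i=8: ✗ (fails at j=9)
  i=9: ✗ (fails at j=9)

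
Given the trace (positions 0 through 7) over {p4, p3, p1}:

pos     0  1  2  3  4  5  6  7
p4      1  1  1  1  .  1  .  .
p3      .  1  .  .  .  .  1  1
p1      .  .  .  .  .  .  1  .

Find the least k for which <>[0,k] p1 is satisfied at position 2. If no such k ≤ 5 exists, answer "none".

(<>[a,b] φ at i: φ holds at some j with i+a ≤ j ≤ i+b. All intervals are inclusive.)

Scan j = 2,3,… for p1:
  j=2: fails
  j=3: fails
  j=4: fails
  j=5: fails
  j=6: holds
First hit at j=6, so smallest k = 6-2 = 4.

4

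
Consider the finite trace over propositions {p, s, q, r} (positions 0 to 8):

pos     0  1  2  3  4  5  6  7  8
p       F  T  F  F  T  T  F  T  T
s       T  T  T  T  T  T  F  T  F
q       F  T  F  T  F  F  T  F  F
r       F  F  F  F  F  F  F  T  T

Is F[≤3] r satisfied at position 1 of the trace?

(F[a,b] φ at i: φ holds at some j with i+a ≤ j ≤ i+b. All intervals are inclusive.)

Does not hold

Check r at each j in [1,4]:
  j=1: false
  j=2: false
  j=3: false
  j=4: false
No position in the window satisfies it → formula fails.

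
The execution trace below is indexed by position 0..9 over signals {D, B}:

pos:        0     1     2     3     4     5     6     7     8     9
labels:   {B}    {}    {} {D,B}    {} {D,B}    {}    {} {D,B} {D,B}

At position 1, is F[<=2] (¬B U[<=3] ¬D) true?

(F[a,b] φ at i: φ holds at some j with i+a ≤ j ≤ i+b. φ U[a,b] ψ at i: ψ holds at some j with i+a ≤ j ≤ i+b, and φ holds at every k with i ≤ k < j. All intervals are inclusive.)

Check (¬B U[<=3] ¬D) at each j in [1,3]:
  j=1: holds
  j=2: holds
  j=3: fails
Found at j=1 → formula holds.

Yes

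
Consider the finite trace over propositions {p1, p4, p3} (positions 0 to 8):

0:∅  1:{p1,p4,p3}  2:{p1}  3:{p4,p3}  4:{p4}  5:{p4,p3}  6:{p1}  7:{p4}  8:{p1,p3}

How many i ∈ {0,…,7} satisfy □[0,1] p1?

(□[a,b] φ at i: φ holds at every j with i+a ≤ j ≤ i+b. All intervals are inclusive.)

Evaluate at each i in [0,7]:
  i=0: ✗ (fails at j=0)
  i=1: ✓ (all of [1,2])
  i=2: ✗ (fails at j=3)
  i=3: ✗ (fails at j=3)
  i=4: ✗ (fails at j=4)
  i=5: ✗ (fails at j=5)
  i=6: ✗ (fails at j=7)
  i=7: ✗ (fails at j=7)
Positions where it holds: {1} → 1.

1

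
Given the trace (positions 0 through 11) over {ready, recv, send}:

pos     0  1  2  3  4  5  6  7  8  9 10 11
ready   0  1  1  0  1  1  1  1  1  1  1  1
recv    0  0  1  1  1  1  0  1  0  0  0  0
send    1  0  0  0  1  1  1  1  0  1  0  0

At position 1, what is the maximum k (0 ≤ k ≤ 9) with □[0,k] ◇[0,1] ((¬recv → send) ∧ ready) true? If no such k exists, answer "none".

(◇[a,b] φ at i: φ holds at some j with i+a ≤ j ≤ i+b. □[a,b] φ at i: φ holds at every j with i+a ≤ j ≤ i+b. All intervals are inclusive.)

8

◇[0,1] ((¬recv → send) ∧ ready) must hold from j=1 onward; find where it first fails.
  j=1: holds
  j=2: holds
  j=3: holds
  j=4: holds
  j=5: holds
  j=6: holds
  j=7: holds
  j=8: holds
  j=9: holds
  j=10: fails
Holds on [1,9], so largest k = 8.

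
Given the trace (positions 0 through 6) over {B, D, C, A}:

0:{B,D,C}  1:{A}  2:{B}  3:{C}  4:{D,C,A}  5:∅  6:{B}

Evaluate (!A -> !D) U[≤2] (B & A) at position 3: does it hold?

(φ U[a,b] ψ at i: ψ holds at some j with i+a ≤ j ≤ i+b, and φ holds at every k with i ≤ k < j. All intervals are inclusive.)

No

Need some j in [3,5] with (B & A), and (!A -> !D) at every k in [3,j-1].
  j=3: (B & A) false.
  j=4: (B & A) false.
  j=5: (B & A) false.
No j in the window works → until fails.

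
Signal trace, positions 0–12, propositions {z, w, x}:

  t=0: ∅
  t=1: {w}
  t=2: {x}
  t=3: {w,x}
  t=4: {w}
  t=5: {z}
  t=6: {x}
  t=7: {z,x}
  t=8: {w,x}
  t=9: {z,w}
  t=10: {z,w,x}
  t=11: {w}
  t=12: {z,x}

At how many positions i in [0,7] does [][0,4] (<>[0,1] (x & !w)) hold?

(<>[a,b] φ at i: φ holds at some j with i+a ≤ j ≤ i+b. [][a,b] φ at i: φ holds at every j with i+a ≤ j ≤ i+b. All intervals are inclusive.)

0

Evaluate at each i in [0,7]:
  i=0: ✗ (fails at j=0)
  i=1: ✗ (fails at j=3)
  i=2: ✗ (fails at j=3)
  i=3: ✗ (fails at j=3)
  i=4: ✗ (fails at j=4)
  i=5: ✗ (fails at j=8)
  i=6: ✗ (fails at j=8)
  i=7: ✗ (fails at j=8)
Positions where it holds: {} → 0.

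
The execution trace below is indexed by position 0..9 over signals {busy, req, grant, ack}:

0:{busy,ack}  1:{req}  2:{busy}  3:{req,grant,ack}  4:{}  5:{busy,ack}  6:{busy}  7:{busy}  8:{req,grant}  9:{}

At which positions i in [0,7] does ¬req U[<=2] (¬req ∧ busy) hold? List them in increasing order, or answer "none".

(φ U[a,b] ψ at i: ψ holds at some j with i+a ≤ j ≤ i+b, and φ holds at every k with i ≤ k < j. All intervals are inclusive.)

Evaluate at each i in [0,7]:
  i=0: ✓ (rhs at j=0)
  i=1: ✗ (lhs fails at k=1 before rhs at j=2)
  i=2: ✓ (rhs at j=2)
  i=3: ✗ (lhs fails at k=3 before rhs at j=5)
  i=4: ✓ (rhs at j=5; lhs holds on [4,4])
  i=5: ✓ (rhs at j=5)
  i=6: ✓ (rhs at j=6)
  i=7: ✓ (rhs at j=7)

0, 2, 4, 5, 6, 7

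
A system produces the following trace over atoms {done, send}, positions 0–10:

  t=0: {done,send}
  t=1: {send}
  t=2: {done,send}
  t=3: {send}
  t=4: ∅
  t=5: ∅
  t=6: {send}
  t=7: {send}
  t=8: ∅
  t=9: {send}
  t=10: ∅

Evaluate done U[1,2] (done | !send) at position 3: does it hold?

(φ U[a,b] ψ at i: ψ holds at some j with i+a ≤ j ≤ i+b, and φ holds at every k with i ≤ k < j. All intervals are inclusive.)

Need some j in [4,5] with (done | !send), and done at every k in [3,j-1].
  j=4: (done | !send) holds, but done fails at k=3 → not this j.
  j=5: (done | !send) holds, but done fails at k=3 → not this j.
No j in the window works → until fails.

No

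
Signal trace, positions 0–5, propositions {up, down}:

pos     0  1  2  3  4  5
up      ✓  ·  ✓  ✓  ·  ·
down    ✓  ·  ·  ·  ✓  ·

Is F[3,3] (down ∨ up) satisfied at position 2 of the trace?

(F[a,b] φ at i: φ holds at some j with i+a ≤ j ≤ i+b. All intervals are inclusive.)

Check (down ∨ up) at each j in [5,5]:
  j=5: false
No position in the window satisfies it → formula fails.

No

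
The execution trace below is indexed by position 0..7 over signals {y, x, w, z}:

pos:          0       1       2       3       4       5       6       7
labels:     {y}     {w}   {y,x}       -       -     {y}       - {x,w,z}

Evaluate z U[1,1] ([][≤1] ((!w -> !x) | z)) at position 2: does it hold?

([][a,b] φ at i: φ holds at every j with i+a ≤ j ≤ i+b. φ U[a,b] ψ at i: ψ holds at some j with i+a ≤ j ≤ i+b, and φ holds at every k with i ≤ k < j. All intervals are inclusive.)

False

Need some j in [3,3] with [][≤1] ((!w -> !x) | z), and z at every k in [2,j-1].
  j=3: [][≤1] ((!w -> !x) | z) holds, but z fails at k=2 → not this j.
No j in the window works → until fails.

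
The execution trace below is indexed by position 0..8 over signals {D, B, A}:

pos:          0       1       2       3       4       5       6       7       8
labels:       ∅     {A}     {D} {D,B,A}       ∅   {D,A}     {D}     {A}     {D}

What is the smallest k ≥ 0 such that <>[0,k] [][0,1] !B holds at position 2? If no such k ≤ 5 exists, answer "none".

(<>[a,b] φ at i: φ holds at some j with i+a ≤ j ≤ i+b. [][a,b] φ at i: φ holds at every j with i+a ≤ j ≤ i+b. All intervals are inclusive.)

Scan j = 2,3,… for [][0,1] !B:
  j=2: fails
  j=3: fails
  j=4: holds
First hit at j=4, so smallest k = 4-2 = 2.

2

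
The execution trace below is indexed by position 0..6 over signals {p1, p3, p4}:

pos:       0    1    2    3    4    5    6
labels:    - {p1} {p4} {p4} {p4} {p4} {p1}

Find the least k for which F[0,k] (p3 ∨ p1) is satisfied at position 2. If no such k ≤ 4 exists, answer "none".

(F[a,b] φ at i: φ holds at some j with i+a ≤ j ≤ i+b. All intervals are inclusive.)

Scan j = 2,3,… for (p3 ∨ p1):
  j=2: fails
  j=3: fails
  j=4: fails
  j=5: fails
  j=6: holds
First hit at j=6, so smallest k = 6-2 = 4.

4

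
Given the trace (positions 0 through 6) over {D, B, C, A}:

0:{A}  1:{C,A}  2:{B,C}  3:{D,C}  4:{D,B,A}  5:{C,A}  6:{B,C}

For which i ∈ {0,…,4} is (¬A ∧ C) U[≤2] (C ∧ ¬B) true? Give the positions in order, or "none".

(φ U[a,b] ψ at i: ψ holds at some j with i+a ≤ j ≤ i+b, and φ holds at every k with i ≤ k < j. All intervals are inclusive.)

Evaluate at each i in [0,4]:
  i=0: ✗ (lhs fails at k=0 before rhs at j=1)
  i=1: ✓ (rhs at j=1)
  i=2: ✓ (rhs at j=3; lhs holds on [2,2])
  i=3: ✓ (rhs at j=3)
  i=4: ✗ (lhs fails at k=4 before rhs at j=5)

1, 2, 3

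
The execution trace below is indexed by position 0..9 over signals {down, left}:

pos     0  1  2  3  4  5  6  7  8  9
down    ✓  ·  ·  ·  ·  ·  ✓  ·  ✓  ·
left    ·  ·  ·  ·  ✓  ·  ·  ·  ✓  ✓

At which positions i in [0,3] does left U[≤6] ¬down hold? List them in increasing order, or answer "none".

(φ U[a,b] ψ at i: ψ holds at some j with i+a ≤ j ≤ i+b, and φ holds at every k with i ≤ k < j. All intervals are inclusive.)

1, 2, 3

Evaluate at each i in [0,3]:
  i=0: ✗ (lhs fails at k=0 before rhs at j=1)
  i=1: ✓ (rhs at j=1)
  i=2: ✓ (rhs at j=2)
  i=3: ✓ (rhs at j=3)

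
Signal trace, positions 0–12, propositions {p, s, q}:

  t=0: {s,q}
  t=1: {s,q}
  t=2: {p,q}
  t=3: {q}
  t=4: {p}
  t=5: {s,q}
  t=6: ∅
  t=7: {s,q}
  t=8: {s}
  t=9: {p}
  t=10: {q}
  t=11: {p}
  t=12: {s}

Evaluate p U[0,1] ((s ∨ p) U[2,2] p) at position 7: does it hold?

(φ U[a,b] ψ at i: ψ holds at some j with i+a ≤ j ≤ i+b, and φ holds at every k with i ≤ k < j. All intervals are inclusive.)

Need some j in [7,8] with ((s ∨ p) U[2,2] p), and p at every k in [7,j-1].
  j=7: ((s ∨ p) U[2,2] p) holds; no prefix to check → satisfied.

True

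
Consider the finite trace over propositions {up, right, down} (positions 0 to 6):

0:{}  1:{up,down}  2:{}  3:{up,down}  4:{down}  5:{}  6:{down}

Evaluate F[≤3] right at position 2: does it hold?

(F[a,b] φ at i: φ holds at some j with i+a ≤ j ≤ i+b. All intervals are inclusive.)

Check right at each j in [2,5]:
  j=2: false
  j=3: false
  j=4: false
  j=5: false
No position in the window satisfies it → formula fails.

Does not hold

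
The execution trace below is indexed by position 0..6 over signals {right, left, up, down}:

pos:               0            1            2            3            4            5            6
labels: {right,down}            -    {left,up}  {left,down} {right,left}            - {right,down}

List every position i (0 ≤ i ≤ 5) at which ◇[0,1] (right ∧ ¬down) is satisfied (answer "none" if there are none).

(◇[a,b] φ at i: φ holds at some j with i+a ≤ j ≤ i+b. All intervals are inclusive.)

Evaluate at each i in [0,5]:
  i=0: ✗ (none in [0,1])
  i=1: ✗ (none in [1,2])
  i=2: ✗ (none in [2,3])
  i=3: ✓ (witness j=4)
  i=4: ✓ (witness j=4)
  i=5: ✗ (none in [5,6])

3, 4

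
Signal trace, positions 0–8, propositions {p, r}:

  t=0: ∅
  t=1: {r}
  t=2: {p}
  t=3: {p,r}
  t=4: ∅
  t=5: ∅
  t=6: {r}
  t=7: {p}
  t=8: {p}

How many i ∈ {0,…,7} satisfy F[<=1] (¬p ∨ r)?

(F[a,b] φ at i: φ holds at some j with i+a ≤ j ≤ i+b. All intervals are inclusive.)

Evaluate at each i in [0,7]:
  i=0: ✓ (witness j=0)
  i=1: ✓ (witness j=1)
  i=2: ✓ (witness j=3)
  i=3: ✓ (witness j=3)
  i=4: ✓ (witness j=4)
  i=5: ✓ (witness j=5)
  i=6: ✓ (witness j=6)
  i=7: ✗ (none in [7,8])
Positions where it holds: {0, 1, 2, 3, 4, 5, 6} → 7.

7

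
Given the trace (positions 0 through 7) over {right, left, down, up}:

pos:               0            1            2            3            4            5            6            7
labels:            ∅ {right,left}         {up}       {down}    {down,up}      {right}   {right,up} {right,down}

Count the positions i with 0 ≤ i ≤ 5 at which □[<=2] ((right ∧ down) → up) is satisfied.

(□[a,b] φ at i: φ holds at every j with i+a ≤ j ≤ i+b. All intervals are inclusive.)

Evaluate at each i in [0,5]:
  i=0: ✓ (all of [0,2])
  i=1: ✓ (all of [1,3])
  i=2: ✓ (all of [2,4])
  i=3: ✓ (all of [3,5])
  i=4: ✓ (all of [4,6])
  i=5: ✗ (fails at j=7)
Positions where it holds: {0, 1, 2, 3, 4} → 5.

5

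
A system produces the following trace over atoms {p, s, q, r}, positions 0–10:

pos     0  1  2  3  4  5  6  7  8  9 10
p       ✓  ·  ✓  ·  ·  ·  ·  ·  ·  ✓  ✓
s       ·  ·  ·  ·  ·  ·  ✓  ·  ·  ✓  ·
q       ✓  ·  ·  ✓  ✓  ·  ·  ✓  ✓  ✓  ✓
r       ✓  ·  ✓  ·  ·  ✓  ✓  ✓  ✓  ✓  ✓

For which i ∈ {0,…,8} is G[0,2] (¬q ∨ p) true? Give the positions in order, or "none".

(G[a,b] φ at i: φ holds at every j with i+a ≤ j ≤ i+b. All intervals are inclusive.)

Evaluate at each i in [0,8]:
  i=0: ✓ (all of [0,2])
  i=1: ✗ (fails at j=3)
  i=2: ✗ (fails at j=3)
  i=3: ✗ (fails at j=3)
  i=4: ✗ (fails at j=4)
  i=5: ✗ (fails at j=7)
  i=6: ✗ (fails at j=7)
  i=7: ✗ (fails at j=7)
  i=8: ✗ (fails at j=8)

0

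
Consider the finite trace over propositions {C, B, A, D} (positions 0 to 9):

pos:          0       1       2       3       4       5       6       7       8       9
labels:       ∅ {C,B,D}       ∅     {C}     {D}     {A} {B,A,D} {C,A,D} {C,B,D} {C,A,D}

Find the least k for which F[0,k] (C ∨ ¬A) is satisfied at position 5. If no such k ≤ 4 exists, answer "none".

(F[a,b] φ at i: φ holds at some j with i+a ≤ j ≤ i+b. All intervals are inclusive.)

2

Scan j = 5,6,… for (C ∨ ¬A):
  j=5: fails
  j=6: fails
  j=7: holds
First hit at j=7, so smallest k = 7-5 = 2.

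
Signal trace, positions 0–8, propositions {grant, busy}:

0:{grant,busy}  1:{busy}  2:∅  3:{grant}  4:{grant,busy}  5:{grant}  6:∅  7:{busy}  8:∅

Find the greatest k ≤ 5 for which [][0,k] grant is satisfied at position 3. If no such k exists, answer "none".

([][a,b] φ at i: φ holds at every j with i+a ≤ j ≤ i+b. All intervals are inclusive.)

2

grant must hold from j=3 onward; find where it first fails.
  j=3: holds
  j=4: holds
  j=5: holds
  j=6: fails
Holds on [3,5], so largest k = 2.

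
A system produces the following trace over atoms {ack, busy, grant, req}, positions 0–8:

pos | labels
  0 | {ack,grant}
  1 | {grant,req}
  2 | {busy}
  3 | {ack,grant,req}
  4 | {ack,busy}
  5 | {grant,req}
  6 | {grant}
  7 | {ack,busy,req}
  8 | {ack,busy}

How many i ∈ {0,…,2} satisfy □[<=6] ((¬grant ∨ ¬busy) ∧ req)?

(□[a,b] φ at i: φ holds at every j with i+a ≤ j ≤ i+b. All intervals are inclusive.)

Evaluate at each i in [0,2]:
  i=0: ✗ (fails at j=0)
  i=1: ✗ (fails at j=2)
  i=2: ✗ (fails at j=2)
Positions where it holds: {} → 0.

0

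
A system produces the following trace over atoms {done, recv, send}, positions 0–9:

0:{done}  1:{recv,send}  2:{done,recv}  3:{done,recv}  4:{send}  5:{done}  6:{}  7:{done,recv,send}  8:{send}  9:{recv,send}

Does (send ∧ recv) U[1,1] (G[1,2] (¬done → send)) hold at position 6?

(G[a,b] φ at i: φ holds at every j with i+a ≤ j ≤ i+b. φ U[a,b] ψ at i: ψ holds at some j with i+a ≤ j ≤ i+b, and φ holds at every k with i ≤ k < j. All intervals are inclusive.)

Need some j in [7,7] with G[1,2] (¬done → send), and (send ∧ recv) at every k in [6,j-1].
  j=7: G[1,2] (¬done → send) holds, but (send ∧ recv) fails at k=6 → not this j.
No j in the window works → until fails.

Does not hold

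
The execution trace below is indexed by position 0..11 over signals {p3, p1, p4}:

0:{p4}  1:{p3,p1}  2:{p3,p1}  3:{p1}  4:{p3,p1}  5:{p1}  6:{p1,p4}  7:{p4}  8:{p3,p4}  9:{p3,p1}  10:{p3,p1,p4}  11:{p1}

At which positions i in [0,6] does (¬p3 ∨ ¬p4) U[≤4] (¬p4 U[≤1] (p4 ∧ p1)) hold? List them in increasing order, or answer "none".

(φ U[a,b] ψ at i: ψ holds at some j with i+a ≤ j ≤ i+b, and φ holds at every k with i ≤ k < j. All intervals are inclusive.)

Evaluate at each i in [0,6]:
  i=0: ✗ (no rhs in [0,4])
  i=1: ✓ (rhs at j=5; lhs holds on [1,4])
  i=2: ✓ (rhs at j=5; lhs holds on [2,4])
  i=3: ✓ (rhs at j=5; lhs holds on [3,4])
  i=4: ✓ (rhs at j=5; lhs holds on [4,4])
  i=5: ✓ (rhs at j=5)
  i=6: ✓ (rhs at j=6)

1, 2, 3, 4, 5, 6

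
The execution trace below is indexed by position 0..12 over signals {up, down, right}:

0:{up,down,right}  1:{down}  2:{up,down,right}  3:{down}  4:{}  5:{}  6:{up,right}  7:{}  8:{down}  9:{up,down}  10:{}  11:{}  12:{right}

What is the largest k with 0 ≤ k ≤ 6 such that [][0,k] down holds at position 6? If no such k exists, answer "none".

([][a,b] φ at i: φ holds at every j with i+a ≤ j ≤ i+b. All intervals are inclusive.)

none

down must hold from j=6 onward; find where it first fails.
  j=6: fails → no k works.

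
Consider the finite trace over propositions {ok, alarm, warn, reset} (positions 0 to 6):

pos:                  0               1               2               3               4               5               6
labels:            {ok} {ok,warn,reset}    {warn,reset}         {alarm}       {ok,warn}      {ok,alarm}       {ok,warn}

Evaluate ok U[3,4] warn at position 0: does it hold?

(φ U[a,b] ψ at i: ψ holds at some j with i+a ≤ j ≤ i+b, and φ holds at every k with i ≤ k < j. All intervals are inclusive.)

Does not hold

Need some j in [3,4] with warn, and ok at every k in [0,j-1].
  j=3: warn false.
  j=4: warn holds, but ok fails at k=2 → not this j.
No j in the window works → until fails.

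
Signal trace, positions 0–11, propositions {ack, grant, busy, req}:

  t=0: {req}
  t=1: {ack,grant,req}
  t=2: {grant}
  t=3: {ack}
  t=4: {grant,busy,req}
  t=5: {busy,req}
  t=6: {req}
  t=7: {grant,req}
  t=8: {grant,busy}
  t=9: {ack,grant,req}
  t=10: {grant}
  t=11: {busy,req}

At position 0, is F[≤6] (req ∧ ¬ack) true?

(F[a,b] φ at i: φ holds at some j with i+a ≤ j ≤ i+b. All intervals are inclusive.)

True

Check (req ∧ ¬ack) at each j in [0,6]:
  j=0: true
  j=1: false
  j=2: false
  j=3: false
  j=4: true
  j=5: true
  j=6: true
Found at j=0 → formula holds.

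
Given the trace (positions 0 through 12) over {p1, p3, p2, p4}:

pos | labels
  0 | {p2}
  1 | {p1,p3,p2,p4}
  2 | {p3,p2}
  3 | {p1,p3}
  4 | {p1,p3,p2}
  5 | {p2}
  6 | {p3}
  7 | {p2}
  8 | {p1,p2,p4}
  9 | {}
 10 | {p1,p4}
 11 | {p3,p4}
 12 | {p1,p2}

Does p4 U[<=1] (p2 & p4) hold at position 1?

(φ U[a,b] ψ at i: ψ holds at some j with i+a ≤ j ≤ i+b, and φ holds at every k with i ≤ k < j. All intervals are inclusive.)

Yes

Need some j in [1,2] with (p2 & p4), and p4 at every k in [1,j-1].
  j=1: (p2 & p4) holds; no prefix to check → satisfied.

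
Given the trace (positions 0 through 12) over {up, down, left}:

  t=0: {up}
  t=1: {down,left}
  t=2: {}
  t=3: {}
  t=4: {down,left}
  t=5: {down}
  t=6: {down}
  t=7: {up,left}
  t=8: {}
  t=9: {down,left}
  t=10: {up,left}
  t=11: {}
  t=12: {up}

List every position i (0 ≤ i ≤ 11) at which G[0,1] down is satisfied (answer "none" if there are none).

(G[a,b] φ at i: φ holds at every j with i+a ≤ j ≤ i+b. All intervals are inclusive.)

4, 5

Evaluate at each i in [0,11]:
  i=0: ✗ (fails at j=0)
  i=1: ✗ (fails at j=2)
  i=2: ✗ (fails at j=2)
  i=3: ✗ (fails at j=3)
  i=4: ✓ (all of [4,5])
  i=5: ✓ (all of [5,6])
  i=6: ✗ (fails at j=7)
  i=7: ✗ (fails at j=7)
  i=8: ✗ (fails at j=8)
  i=9: ✗ (fails at j=10)
  i=10: ✗ (fails at j=10)
  i=11: ✗ (fails at j=11)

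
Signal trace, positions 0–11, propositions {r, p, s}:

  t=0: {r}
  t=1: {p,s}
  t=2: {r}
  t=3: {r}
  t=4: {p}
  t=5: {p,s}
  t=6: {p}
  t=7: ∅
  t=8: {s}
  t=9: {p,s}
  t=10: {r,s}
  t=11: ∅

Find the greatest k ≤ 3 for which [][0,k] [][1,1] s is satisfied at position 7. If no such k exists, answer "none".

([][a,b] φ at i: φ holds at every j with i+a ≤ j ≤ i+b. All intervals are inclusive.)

[][1,1] s must hold from j=7 onward; find where it first fails.
  j=7: holds
  j=8: holds
  j=9: holds
  j=10: fails
Holds on [7,9], so largest k = 2.

2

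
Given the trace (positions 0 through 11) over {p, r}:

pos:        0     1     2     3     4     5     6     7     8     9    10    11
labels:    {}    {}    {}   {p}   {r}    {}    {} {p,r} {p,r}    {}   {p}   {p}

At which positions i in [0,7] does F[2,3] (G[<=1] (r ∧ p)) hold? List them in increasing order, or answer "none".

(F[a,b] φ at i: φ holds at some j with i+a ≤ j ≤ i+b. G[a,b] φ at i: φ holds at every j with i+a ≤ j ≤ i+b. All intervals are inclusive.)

Evaluate at each i in [0,7]:
  i=0: ✗ (none in [2,3])
  i=1: ✗ (none in [3,4])
  i=2: ✗ (none in [4,5])
  i=3: ✗ (none in [5,6])
  i=4: ✓ (witness j=7)
  i=5: ✓ (witness j=7)
  i=6: ✗ (none in [8,9])
  i=7: ✗ (none in [9,10])

4, 5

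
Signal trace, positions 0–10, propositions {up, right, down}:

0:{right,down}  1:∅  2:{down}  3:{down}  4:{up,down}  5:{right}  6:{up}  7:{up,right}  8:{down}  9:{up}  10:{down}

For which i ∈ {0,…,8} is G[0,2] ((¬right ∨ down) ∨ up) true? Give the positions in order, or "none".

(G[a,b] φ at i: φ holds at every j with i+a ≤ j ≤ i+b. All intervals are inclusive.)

0, 1, 2, 6, 7, 8

Evaluate at each i in [0,8]:
  i=0: ✓ (all of [0,2])
  i=1: ✓ (all of [1,3])
  i=2: ✓ (all of [2,4])
  i=3: ✗ (fails at j=5)
  i=4: ✗ (fails at j=5)
  i=5: ✗ (fails at j=5)
  i=6: ✓ (all of [6,8])
  i=7: ✓ (all of [7,9])
  i=8: ✓ (all of [8,10])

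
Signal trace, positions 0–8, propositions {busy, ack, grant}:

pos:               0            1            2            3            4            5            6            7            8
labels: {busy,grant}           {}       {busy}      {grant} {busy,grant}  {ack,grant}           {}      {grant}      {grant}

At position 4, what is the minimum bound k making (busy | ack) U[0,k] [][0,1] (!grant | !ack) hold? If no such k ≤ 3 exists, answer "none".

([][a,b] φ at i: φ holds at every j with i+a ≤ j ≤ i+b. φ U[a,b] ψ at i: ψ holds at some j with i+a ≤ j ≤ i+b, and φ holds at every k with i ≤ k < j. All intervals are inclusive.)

Need earliest j ≥ 4 with [][0,1] (!grant | !ack), and (busy | ack) at every k in [4,j-1].
  j=4: rhs fails.
  j=5: rhs fails.
  j=6: rhs holds; lhs holds on [4,5]. k = 2.

2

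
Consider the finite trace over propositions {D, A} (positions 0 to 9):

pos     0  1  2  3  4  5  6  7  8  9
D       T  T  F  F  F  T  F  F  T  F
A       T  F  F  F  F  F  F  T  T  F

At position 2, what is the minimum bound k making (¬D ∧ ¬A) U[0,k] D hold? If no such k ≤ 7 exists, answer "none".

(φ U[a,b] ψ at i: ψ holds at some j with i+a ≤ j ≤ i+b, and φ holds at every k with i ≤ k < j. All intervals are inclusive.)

Need earliest j ≥ 2 with D, and (¬D ∧ ¬A) at every k in [2,j-1].
  j=2: rhs fails.
  j=3: rhs fails.
  j=4: rhs fails.
  j=5: rhs holds; lhs holds on [2,4]. k = 3.

3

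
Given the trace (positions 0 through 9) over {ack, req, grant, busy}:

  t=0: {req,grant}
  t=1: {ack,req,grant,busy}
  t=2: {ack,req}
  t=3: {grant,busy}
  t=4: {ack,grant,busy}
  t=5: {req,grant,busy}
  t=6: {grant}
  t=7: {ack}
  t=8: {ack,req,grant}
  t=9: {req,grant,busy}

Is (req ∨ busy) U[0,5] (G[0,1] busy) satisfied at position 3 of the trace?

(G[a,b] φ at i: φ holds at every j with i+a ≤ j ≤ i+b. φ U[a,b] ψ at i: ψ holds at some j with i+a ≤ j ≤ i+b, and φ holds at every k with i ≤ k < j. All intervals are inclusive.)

True

Need some j in [3,8] with G[0,1] busy, and (req ∨ busy) at every k in [3,j-1].
  j=3: G[0,1] busy holds; no prefix to check → satisfied.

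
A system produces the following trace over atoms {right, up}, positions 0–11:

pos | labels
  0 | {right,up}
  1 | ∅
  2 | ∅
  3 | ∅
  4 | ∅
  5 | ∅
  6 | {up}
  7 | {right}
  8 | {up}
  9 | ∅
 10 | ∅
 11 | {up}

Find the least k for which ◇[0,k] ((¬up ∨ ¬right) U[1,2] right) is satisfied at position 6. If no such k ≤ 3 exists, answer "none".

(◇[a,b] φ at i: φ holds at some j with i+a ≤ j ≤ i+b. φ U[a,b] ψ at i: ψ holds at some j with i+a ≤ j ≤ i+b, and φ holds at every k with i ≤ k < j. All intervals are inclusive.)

0

Scan j = 6,7,… for ((¬up ∨ ¬right) U[1,2] right):
  j=6: holds
First hit at j=6, so smallest k = 6-6 = 0.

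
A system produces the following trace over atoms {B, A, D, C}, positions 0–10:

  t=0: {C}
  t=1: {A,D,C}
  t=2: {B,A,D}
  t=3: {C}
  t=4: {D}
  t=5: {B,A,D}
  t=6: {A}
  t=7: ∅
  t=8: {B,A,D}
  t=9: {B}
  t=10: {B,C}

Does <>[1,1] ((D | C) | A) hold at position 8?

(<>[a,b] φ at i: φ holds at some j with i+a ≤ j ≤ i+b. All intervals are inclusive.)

Does not hold

Check ((D | C) | A) at each j in [9,9]:
  j=9: false
No position in the window satisfies it → formula fails.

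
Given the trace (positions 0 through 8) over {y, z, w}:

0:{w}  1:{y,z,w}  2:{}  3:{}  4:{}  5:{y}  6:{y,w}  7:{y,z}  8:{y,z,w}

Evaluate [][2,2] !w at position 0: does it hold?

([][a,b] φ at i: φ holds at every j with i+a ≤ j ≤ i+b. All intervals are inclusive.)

Check !w at every j in [2,2]:
  j=2: true
All positions satisfy it → formula holds.

Yes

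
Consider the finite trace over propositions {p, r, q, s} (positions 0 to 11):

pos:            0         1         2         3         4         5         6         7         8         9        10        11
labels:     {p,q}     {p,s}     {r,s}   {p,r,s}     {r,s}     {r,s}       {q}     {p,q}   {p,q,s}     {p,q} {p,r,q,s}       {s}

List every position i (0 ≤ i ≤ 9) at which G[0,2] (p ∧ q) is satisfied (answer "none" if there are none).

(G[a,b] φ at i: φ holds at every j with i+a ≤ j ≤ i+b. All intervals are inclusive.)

7, 8

Evaluate at each i in [0,9]:
  i=0: ✗ (fails at j=1)
  i=1: ✗ (fails at j=1)
  i=2: ✗ (fails at j=2)
  i=3: ✗ (fails at j=3)
  i=4: ✗ (fails at j=4)
  i=5: ✗ (fails at j=5)
  i=6: ✗ (fails at j=6)
  i=7: ✓ (all of [7,9])
  i=8: ✓ (all of [8,10])
  i=9: ✗ (fails at j=11)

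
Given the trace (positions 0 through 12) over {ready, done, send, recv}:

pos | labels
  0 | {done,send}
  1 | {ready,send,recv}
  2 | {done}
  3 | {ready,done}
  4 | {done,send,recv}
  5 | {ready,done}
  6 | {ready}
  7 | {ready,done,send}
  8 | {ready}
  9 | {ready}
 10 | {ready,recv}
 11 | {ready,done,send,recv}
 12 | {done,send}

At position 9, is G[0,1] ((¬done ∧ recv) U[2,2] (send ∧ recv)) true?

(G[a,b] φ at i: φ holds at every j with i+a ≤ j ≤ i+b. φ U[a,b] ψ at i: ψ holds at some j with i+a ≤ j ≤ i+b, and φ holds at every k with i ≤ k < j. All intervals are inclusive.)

Does not hold

Check ((¬done ∧ recv) U[2,2] (send ∧ recv)) at every j in [9,10]:
  j=9: fails
  j=10: fails
Fails at j=9 → formula fails.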